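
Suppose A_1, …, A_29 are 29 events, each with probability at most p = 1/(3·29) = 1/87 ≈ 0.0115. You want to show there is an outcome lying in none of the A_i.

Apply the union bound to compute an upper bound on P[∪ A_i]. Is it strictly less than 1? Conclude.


Union bound: P[∪_{i=1}^{29} A_i] ≤ Σ_i P[A_i] ≤ 29·p = 29·(1/87) = 1/3.
Numerically: 1/3 ≈ 0.3333.
Is 1/3 < 1? YES.
Since P[∪ A_i] ≤ 1/3 < 1, the complement has P[∩ A_i^c] ≥ 1 − 1/3 = 2/3 > 0, so some outcome avoids every A_i.

29·p = 1/3 ≈ 0.3333; existence CERTIFIED by the union bound.


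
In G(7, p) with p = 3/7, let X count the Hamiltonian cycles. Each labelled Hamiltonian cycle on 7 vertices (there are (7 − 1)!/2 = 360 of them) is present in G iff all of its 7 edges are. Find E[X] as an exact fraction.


K_7 has (7 − 1)!/2 = 360 labelled Hamiltonian cycles.
For each such Hamiltonian cycle H, let X_H = 1 if all 7 edges of H are present in G. Then P[X_H = 1] = p^{7} = (3/7)^{7} = 2187/823543.
By linearity of expectation: E[X] = Σ_H E[X_H] = 360 · p^{7} = 360 · 2187/823543 = 787320/823543.
Numerically: E[X] ≈ 0.95602.

E[X] = 360 · (3/7)^{7} = 787320/823543 ≈ 0.95602.


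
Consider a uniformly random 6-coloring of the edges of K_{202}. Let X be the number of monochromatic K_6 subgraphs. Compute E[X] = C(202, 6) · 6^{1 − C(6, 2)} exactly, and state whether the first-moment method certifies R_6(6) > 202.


E[X] = C(202, 6) · 6^{1 − 15} = 87544611330 · 6^{−14} = 87544611330/78364164096.
As a reduced fraction: E[X] = 14590768555/13060694016 ≈ 1.1172.
Is E[X] < 1? NO.
Since E[X] ≥ 1, the first-moment bound is inconclusive at n = 202; it does NOT by itself certify R_6(6) > 202.

E[X] = 14590768555/13060694016 ≈ 1.1172; E[X] ≥ 1; first-moment method inconclusive here.


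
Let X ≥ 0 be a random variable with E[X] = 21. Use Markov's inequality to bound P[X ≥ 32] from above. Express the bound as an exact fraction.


μ = E[X] = 21, a = 32.
Markov: P[X ≥ 32] ≤ μ/a = (21)/32 = 21/32.
Numerically: ≈ 0.65625.
(Since a = 32 > μ = 21.00000, the bound 21/32 is < 1 and informative.)

P[X ≥ 32] ≤ 21/32 ≈ 0.65625.


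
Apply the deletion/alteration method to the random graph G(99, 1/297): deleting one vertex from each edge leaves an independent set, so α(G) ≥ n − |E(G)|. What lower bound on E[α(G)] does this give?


E[|E(G)|] = C(99, 2)·p = 4851 · (1/297) = 49/3.
E[α(G)] ≥ n − E[|E(G)|] = 99 − 49/3 = 248/3.
Numerically: ≈ 82.6667.
(This is only a lower bound; the true E[α(G)] may be larger.)

E[α(G)] ≥ 248/3 ≈ 82.6667.


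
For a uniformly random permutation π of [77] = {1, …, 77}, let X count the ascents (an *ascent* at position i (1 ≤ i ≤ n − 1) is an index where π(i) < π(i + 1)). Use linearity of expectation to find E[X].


Write X = Σ X_I over i = 1, …, 76, with X_I the indicator of one ascent.
There are 76 indicators.
For each fixed i, the pair (π(i), π(i+1)) is a uniformly random ordered pair of distinct values from {1, …, 77}; by symmetry P[π(i) < π(i+1)] = 1/2.
By linearity: E[X] = 76 · (1/2) = (77 − 1) · (1/2) = 38 ≈ 38.000.

E[X] = 38 = 38.000.


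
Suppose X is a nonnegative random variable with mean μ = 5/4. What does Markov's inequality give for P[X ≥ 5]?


μ = E[X] = 5/4, a = 5.
Markov: P[X ≥ 5] ≤ μ/a = (5/4)/5 = 1/4.
Numerically: ≈ 0.250000.
(Since a = 5 > μ = 1.250000, the bound 1/4 is < 1 and informative.)

P[X ≥ 5] ≤ 1/4 ≈ 0.250000.


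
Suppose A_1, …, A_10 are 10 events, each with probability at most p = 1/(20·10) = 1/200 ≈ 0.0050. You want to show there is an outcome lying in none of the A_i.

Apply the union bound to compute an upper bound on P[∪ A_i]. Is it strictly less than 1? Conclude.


Union bound: P[∪_{i=1}^{10} A_i] ≤ Σ_i P[A_i] ≤ 10·p = 10·(1/200) = 1/20.
Numerically: 1/20 ≈ 0.0500.
Is 1/20 < 1? YES.
Since P[∪ A_i] ≤ 1/20 < 1, the complement has P[∩ A_i^c] ≥ 1 − 1/20 = 19/20 > 0, so some outcome avoids every A_i.

10·p = 1/20 ≈ 0.0500; existence CERTIFIED by the union bound.


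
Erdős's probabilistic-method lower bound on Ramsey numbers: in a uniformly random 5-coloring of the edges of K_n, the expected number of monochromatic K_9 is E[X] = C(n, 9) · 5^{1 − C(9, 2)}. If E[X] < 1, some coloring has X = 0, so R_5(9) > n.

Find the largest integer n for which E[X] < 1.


We need C(n, 9) · 5^{1 − 36} < 1, i.e. C(n, 9) < 5^{36 − 1} = 2910383045673370361328125.
Check values of n near the boundary:
  n = 2165: C(2165, 9) = 2832220612024886803272630; 2832220612024886803272630 < 2910383045673370361328125? YES
  n = 2166: C(2166, 9) = 2844037944203015677277940; 2844037944203015677277940 < 2910383045673370361328125? YES
  n = 2167: C(2167, 9) = 2855899084841489792706810; 2855899084841489792706810 < 2910383045673370361328125? YES
  n = 2168: C(2168, 9) = 2867804175977929537095120; 2867804175977929537095120 < 2910383045673370361328125? YES
  n = 2169: C(2169, 9) = 2879753360044504243499683; 2879753360044504243499683 < 2910383045673370361328125? YES
  n = 2170: C(2170, 9) = 2891746779868845075610510; 2891746779868845075610510 < 2910383045673370361328125? YES
  n = 2171: C(2171, 9) = 2903784578674959601827205; 2903784578674959601827205 < 2910383045673370361328125? YES
  n = 2172: C(2172, 9) = 2915866900084148060642020; 2915866900084148060642020 < 2910383045673370361328125? NO
  n = 2173: C(2173, 9) = 2927993888115921319674265; 2927993888115921319674265 < 2910383045673370361328125? NO
  n = 2174: C(2174, 9) = 2940165687188920530702934; 2940165687188920530702934 < 2910383045673370361328125? NO
The largest n with C(n, 9) < 2910383045673370361328125 is n = 2171 (where E[X] = 580756915734991920365441/582076609134674072265625 ≈ 0.998). Hence R_5(9) > 2171, i.e. R_5(9) ≥ 2172.

Largest n = 2171; hence R_5(9) > 2171.


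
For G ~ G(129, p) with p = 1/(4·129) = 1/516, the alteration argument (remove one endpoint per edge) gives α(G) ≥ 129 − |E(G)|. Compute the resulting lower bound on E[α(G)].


E[|E(G)|] = C(129, 2)·p = 8256 · (1/516) = 16.
E[α(G)] ≥ n − E[|E(G)|] = 129 − 16 = 113.
Numerically: ≈ 113.00000.
(This is only a lower bound; the true E[α(G)] may be larger.)

E[α(G)] ≥ 113 ≈ 113.00000.


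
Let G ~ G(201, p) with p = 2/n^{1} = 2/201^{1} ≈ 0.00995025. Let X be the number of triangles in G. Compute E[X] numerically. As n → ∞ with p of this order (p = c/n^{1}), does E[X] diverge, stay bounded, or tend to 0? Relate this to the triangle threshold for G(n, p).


Number of potential triangles: C(201, 3) = 1333300.
Each occurs with probability p³ ≈ (0.00995025)³ ≈ 9.85148759e-07.
By linearity: E[X] = C(201, 3)·p³ ≈ 1333300 · 9.85148759e-07 ≈ 1.313499.
Here α = 1, so p = 2/n is exactly at the triangle threshold p ~ 1/n. Asymptotically E[X] → c³/6 = 2³/6 = 4/3 ≈ 1.333333, a bounded constant. In this regime the triangle count is asymptotically Poisson(c³/6).

E[X] ≈ 1.313499; in regime p = Θ(1/n^{1}) E[X] stays bounded (at the triangle threshold p ~ 1/n).


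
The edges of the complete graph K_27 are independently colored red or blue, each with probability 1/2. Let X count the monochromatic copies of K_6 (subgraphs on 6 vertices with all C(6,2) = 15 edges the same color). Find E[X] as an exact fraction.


Let X = Σ_S X_S over the C(27, 6) = 296010 subsets S of size 6, where X_S = 1 if the K_6 on S is monochromatic.
For a fixed S, the K_6 on S has C(6, 2) = 15 edges. P[all 15 edges red] = (1/2)^15, and likewise for blue, so P[monochromatic] = 2·(1/2)^15 = 2^{1 − 15} = 1/16384.
Summing: E[X] = C(27, 6) · 2^{1 − 15} = 296010 · 1/16384 = 148005/8192.
Numerically: E[X] ≈ 18.067.

E[X] = C(27,6)·2^(1−C(6,2)) = 148005/8192 ≈ 18.067.


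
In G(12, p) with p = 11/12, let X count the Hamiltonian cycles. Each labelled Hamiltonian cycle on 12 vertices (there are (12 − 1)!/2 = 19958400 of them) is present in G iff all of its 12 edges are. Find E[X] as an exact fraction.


K_12 has (12 − 1)!/2 = 19958400 labelled Hamiltonian cycles.
For each such Hamiltonian cycle H, let X_H = 1 if all 12 edges of H are present in G. Then P[X_H = 1] = p^{12} = (11/12)^{12} = 3138428376721/8916100448256.
Summing the indicators: E[X] = Σ_H E[X_H] = 19958400 · p^{12} = 19958400 · 3138428376721/8916100448256 = 6041474625187925/859963392.
Numerically: E[X] ≈ 7.0253e+06.

E[X] = 19958400 · (11/12)^{12} = 6041474625187925/859963392 ≈ 7.0253e+06.


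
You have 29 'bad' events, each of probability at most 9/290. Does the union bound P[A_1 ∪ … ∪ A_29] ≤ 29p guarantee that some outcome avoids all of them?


Union bound: P[∪_{i=1}^{29} A_i] ≤ Σ_i P[A_i] ≤ 29·p = 29·(9/290) = 9/10.
Numerically: 9/10 ≈ 0.900.
Is 9/10 < 1? YES.
Since P[∪ A_i] ≤ 9/10 < 1, the complement has P[∩ A_i^c] ≥ 1 − 9/10 = 1/10 > 0, so some outcome avoids every A_i.

29·p = 9/10 ≈ 0.900; existence CERTIFIED by the union bound.


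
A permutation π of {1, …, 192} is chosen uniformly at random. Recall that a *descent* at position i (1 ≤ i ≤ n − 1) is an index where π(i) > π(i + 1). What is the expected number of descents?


Write X = Σ X_I over i = 1, …, 191, with X_I the indicator of one descent.
There are 191 indicators.
For each fixed i, the pair (π(i), π(i+1)) is a uniformly random ordered pair of distinct values from {1, …, 192}; by symmetry P[π(i) > π(i+1)] = 1/2.
By linearity: E[X] = 191 · (1/2) = (192 − 1) · (1/2) = 191/2 ≈ 95.500000.

E[X] = 191/2 = 95.500000.


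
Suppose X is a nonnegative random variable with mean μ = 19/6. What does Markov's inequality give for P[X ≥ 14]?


μ = E[X] = 19/6, a = 14.
Markov: P[X ≥ 14] ≤ μ/a = (19/6)/14 = 19/84.
Numerically: ≈ 0.226190.
(Since a = 14 > μ = 3.166667, the bound 19/84 is < 1 and informative.)

P[X ≥ 14] ≤ 19/84 ≈ 0.226190.


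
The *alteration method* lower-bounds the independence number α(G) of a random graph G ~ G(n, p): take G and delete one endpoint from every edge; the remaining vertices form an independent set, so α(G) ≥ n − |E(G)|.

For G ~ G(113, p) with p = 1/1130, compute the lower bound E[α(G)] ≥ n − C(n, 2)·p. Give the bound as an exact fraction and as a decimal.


E[|E(G)|] = C(113, 2)·p = 6328 · (1/1130) = 28/5.
E[α(G)] ≥ n − E[|E(G)|] = 113 − 28/5 = 537/5.
Numerically: ≈ 107.400.
(This is only a lower bound; the true E[α(G)] may be larger.)

E[α(G)] ≥ 537/5 ≈ 107.400.


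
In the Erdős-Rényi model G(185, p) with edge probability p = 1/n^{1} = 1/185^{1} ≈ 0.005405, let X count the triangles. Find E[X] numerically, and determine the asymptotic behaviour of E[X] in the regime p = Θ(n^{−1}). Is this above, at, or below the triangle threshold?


Number of potential triangles: C(185, 3) = 1038220.
Each occurs with probability p³ ≈ (0.005405)³ ≈ 1.579373e-07.
By linearity: E[X] = C(185, 3)·p³ ≈ 1038220 · 1.579373e-07 ≈ 0.1640.
Here α = 1, so p = 1/n is exactly at the triangle threshold p ~ 1/n. Asymptotically E[X] → c³/6 = 1³/6 = 1/6 ≈ 0.1667, a bounded constant. In this regime the triangle count is asymptotically Poisson(c³/6).

E[X] ≈ 0.1640; in regime p = Θ(1/n^{1}) E[X] stays bounded (at the triangle threshold p ~ 1/n).


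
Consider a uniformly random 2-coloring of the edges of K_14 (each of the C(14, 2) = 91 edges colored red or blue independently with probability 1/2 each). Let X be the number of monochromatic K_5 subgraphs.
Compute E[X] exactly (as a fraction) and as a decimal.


Let X = Σ_S X_S over the C(14, 5) = 2002 subsets S of size 5, where X_S = 1 if the K_5 on S is monochromatic.
For a fixed S, the K_5 on S has C(5, 2) = 10 edges. P[all 10 edges red] = (1/2)^10, and likewise for blue, so P[monochromatic] = 2·(1/2)^10 = 2^{1 − 10} = 1/512.
By linearity: E[X] = C(14, 5) · 2^{1 − 10} = 2002 · 1/512 = 1001/256.
Numerically: E[X] ≈ 3.910156.

E[X] = C(14,5)·2^(1−C(5,2)) = 1001/256 ≈ 3.910156.


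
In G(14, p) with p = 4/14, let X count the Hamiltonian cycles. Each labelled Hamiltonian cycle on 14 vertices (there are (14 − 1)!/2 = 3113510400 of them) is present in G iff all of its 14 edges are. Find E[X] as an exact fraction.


K_14 has (14 − 1)!/2 = 3113510400 labelled Hamiltonian cycles.
For each such Hamiltonian cycle H, let X_H = 1 if all 14 edges of H are present in G. Then P[X_H = 1] = p^{14} = (2/7)^{14} = 16384/678223072849.
By linearity of expectation: E[X] = Σ_H E[X_H] = 3113510400 · p^{14} = 3113510400 · 16384/678223072849 = 7287393484800/96889010407.
Numerically: E[X] ≈ 75.2.

E[X] = 3113510400 · (2/7)^{14} = 7287393484800/96889010407 ≈ 75.2.


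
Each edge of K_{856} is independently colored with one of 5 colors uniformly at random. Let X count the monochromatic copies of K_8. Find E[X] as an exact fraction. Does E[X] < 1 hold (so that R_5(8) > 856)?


E[X] = C(856, 8) · 5^{1 − 28} = 6918660634157180775 · 5^{−27} = 6918660634157180775/7450580596923828125.
As a reduced fraction: E[X] = 276746425366287231/298023223876953125 ≈ 0.929.
Is E[X] < 1? YES.
Since E[X] < 1, there exists a 5-coloring of K_{856} with no monochromatic K_8; hence R_5(8) > 856.

E[X] = 276746425366287231/298023223876953125 ≈ 0.929; E[X] < 1, so R_5(8) > 856.


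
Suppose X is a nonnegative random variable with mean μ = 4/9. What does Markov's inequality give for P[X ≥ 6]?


μ = E[X] = 4/9, a = 6.
Markov: P[X ≥ 6] ≤ μ/a = (4/9)/6 = 2/27.
Numerically: ≈ 0.074074.
(Since a = 6 > μ = 0.444444, the bound 2/27 is < 1 and informative.)

P[X ≥ 6] ≤ 2/27 ≈ 0.074074.


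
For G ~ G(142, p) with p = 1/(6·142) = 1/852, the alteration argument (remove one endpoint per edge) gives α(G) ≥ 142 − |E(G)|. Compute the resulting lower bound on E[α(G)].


E[|E(G)|] = C(142, 2)·p = 10011 · (1/852) = 47/4.
E[α(G)] ≥ n − E[|E(G)|] = 142 − 47/4 = 521/4.
Numerically: ≈ 130.2500.
(This is only a lower bound; the true E[α(G)] may be larger.)

E[α(G)] ≥ 521/4 ≈ 130.2500.


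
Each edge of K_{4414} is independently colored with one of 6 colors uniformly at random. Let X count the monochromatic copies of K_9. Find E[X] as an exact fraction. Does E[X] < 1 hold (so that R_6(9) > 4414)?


E[X] = C(4414, 9) · 6^{1 − 36} = 1738535657024887384307025382 · 6^{−35} = 1738535657024887384307025382/1719070799748422591028658176.
As a reduced fraction: E[X] = 869267828512443692153512691/859535399874211295514329088 ≈ 1.0113.
Is E[X] < 1? NO.
Since E[X] ≥ 1, the first-moment bound is inconclusive at n = 4414; it does NOT by itself certify R_6(9) > 4414.

E[X] = 869267828512443692153512691/859535399874211295514329088 ≈ 1.0113; E[X] ≥ 1; first-moment method inconclusive here.


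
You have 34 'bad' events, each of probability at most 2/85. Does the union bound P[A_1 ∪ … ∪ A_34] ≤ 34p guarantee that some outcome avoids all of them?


Union bound: P[∪_{i=1}^{34} A_i] ≤ Σ_i P[A_i] ≤ 34·p = 34·(2/85) = 4/5.
Numerically: 4/5 ≈ 0.80000.
Is 4/5 < 1? YES.
Since P[∪ A_i] ≤ 4/5 < 1, the complement has P[∩ A_i^c] ≥ 1 − 4/5 = 1/5 > 0, so some outcome avoids every A_i.

34·p = 4/5 ≈ 0.80000; existence CERTIFIED by the union bound.


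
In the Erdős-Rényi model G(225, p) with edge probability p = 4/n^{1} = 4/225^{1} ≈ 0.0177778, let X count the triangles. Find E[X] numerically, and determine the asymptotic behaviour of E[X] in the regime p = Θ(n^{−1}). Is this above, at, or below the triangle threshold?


Number of potential triangles: C(225, 3) = 1873200.
Each occurs with probability p³ ≈ (0.0177778)³ ≈ 5.61865569e-06.
By linearity: E[X] = C(225, 3)·p³ ≈ 1873200 · 5.61865569e-06 ≈ 10.524866.
Here α = 1, so p = 4/n is exactly at the triangle threshold p ~ 1/n. Asymptotically E[X] → c³/6 = 4³/6 = 32/3 ≈ 10.666667, a bounded constant. In this regime the triangle count is asymptotically Poisson(c³/6).

E[X] ≈ 10.524866; in regime p = Θ(1/n^{1}) E[X] stays bounded (at the triangle threshold p ~ 1/n).


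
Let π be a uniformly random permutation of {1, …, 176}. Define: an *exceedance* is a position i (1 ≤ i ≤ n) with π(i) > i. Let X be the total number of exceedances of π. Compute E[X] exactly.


Write X = Σ_{i=1}^{176} X_i, where X_i = 1_{π(i) > i}.
For each fixed i, π(i) is uniform over {1, …, 176} (marginal of a uniform permutation), so P[π(i) > i] = (n − i)/n. Summing: Σ_{i=1}^{176} (n − i)/n = (0 + 1 + … + 175)/176 = 176(176 − 1)/(2·176) = (176 − 1)/2.
Hence E[X] = Σ_{i=1}^{176} (176 − i)/176 = 175/2 ≈ 87.500000.

E[X] = 175/2 = 87.500000.


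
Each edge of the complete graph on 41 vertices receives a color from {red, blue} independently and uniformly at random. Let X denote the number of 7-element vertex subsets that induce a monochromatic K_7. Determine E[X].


Let X = Σ_S X_S over the C(41, 7) = 22481940 subsets S of size 7, where X_S = 1 if the K_7 on S is monochromatic.
For a fixed S, the K_7 on S has C(7, 2) = 21 edges. P[all 21 edges red] = (1/2)^21, and likewise for blue, so P[monochromatic] = 2·(1/2)^21 = 2^{1 − 21} = 1/1048576.
By linearity of expectation: E[X] = C(41, 7) · 2^{1 − 21} = 22481940 · 1/1048576 = 5620485/262144.
Numerically: E[X] ≈ 21.4404.

E[X] = C(41,7)·2^(1−C(7,2)) = 5620485/262144 ≈ 21.4404.


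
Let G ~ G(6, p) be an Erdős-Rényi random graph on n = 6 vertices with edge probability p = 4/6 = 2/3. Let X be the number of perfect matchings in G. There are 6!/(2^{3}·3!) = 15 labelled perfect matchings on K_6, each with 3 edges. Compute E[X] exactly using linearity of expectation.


K_6 has 6!/(2^{3}·3!) = 15 labelled perfect matchings.
For each such perfect matching H, let X_H = 1 if all 3 edges of H are present in G. Then P[X_H = 1] = p^{3} = (2/3)^{3} = 8/27.
By linearity: E[X] = Σ_H E[X_H] = 15 · p^{3} = 15 · 8/27 = 40/9.
Numerically: E[X] ≈ 4.444.

E[X] = 15 · (2/3)^{3} = 40/9 ≈ 4.444.


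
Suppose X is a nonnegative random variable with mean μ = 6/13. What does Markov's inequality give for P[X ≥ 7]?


μ = E[X] = 6/13, a = 7.
Markov: P[X ≥ 7] ≤ μ/a = (6/13)/7 = 6/91.
Numerically: ≈ 0.06593.
(Since a = 7 > μ = 0.46154, the bound 6/91 is < 1 and informative.)

P[X ≥ 7] ≤ 6/91 ≈ 0.06593.


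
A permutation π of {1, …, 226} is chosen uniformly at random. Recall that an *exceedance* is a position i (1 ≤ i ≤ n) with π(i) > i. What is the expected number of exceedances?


Write X = Σ_{i=1}^{226} X_i, where X_i = 1_{π(i) > i}.
For each fixed i, π(i) is uniform over {1, …, 226} (marginal of a uniform permutation), so P[π(i) > i] = (n − i)/n. Summing: Σ_{i=1}^{226} (n − i)/n = (0 + 1 + … + 225)/226 = 226(226 − 1)/(2·226) = (226 − 1)/2.
Hence E[X] = Σ_{i=1}^{226} (226 − i)/226 = 225/2 ≈ 112.50000.

E[X] = 225/2 = 112.50000.


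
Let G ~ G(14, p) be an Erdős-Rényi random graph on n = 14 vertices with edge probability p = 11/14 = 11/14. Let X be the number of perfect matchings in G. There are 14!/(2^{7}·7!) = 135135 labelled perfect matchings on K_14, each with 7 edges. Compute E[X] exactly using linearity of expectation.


K_14 has 14!/(2^{7}·7!) = 135135 labelled perfect matchings.
For each such perfect matching H, let X_H = 1 if all 7 edges of H are present in G. Then P[X_H = 1] = p^{7} = (11/14)^{7} = 19487171/105413504.
By linearity: E[X] = Σ_H E[X_H] = 135135 · p^{7} = 135135 · 19487171/105413504 = 376199836155/15059072.
Numerically: E[X] ≈ 24981.6.

E[X] = 135135 · (11/14)^{7} = 376199836155/15059072 ≈ 24981.6.


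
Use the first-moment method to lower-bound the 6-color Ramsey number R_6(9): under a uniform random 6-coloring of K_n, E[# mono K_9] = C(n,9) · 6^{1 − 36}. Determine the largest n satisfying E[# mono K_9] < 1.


We need C(n, 9) · 6^{1 − 36} < 1, i.e. C(n, 9) < 6^{36 − 1} = 1719070799748422591028658176.
Check values of n near the boundary:
  n = 4407: C(4407, 9) = 1713856532599459170657070050; 1713856532599459170657070050 < 1719070799748422591028658176? YES
  n = 4408: C(4408, 9) = 1717362945146264156457459600; 1717362945146264156457459600 < 1719070799748422591028658176? YES
  n = 4409: C(4409, 9) = 1720875732988608787686577131; 1720875732988608787686577131 < 1719070799748422591028658176? NO
  n = 4410: C(4410, 9) = 1724394906266704102180823710; 1724394906266704102180823710 < 1719070799748422591028658176? NO
  n = 4411: C(4411, 9) = 1727920475134582415883601405; 1727920475134582415883601405 < 1719070799748422591028658176? NO
The largest n with C(n, 9) < 1719070799748422591028658176 is n = 4408 (where E[X] = 35778394690547169926197075/35813974994758803979763712 ≈ 0.999). Hence R_6(9) > 4408, i.e. R_6(9) ≥ 4409.

Largest n = 4408; hence R_6(9) > 4408.


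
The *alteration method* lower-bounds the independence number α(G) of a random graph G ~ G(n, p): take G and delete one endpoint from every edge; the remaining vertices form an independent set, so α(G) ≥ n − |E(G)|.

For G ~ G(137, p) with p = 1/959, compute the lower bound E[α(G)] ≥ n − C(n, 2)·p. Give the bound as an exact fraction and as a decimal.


E[|E(G)|] = C(137, 2)·p = 9316 · (1/959) = 68/7.
E[α(G)] ≥ n − E[|E(G)|] = 137 − 68/7 = 891/7.
Numerically: ≈ 127.28571.
(This is only a lower bound; the true E[α(G)] may be larger.)

E[α(G)] ≥ 891/7 ≈ 127.28571.


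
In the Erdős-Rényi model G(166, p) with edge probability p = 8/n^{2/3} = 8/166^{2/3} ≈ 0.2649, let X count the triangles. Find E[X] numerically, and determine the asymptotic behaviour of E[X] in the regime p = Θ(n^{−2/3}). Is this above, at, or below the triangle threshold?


Number of potential triangles: C(166, 3) = 748660.
Each occurs with probability p³ ≈ (0.2649)³ ≈ 1.858035e-02.
By linearity: E[X] = C(166, 3)·p³ ≈ 748660 · 1.858035e-02 ≈ 13910.3614.
Since α = 2/3 < 1, p = c/n^{2/3} ≫ 1/n is above the triangle threshold p ~ 1/n. Asymptotically E[X] ~ (c³/6)·n^{3(1−α)} = (8³/6)·n^{1} → ∞; triangles are abundant w.h.p.

E[X] ≈ 13910.3614; in regime p = Θ(1/n^{2/3}) E[X] diverges (above the triangle threshold p ~ 1/n).


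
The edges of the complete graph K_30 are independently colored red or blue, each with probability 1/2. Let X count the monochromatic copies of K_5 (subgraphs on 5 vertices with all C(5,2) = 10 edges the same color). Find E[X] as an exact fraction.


Let X = Σ_S X_S over the C(30, 5) = 142506 subsets S of size 5, where X_S = 1 if the K_5 on S is monochromatic.
For a fixed S, the K_5 on S has C(5, 2) = 10 edges. P[all 10 edges red] = (1/2)^10, and likewise for blue, so P[monochromatic] = 2·(1/2)^10 = 2^{1 − 10} = 1/512.
By linearity: E[X] = C(30, 5) · 2^{1 − 10} = 142506 · 1/512 = 71253/256.
Numerically: E[X] ≈ 278.33203.

E[X] = C(30,5)·2^(1−C(5,2)) = 71253/256 ≈ 278.33203.


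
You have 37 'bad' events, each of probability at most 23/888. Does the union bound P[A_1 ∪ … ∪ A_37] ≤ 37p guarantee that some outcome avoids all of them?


Union bound: P[∪_{i=1}^{37} A_i] ≤ Σ_i P[A_i] ≤ 37·p = 37·(23/888) = 23/24.
Numerically: 23/24 ≈ 0.9583333.
Is 23/24 < 1? YES.
Since P[∪ A_i] ≤ 23/24 < 1, the complement has P[∩ A_i^c] ≥ 1 − 23/24 = 1/24 > 0, so some outcome avoids every A_i.

37·p = 23/24 ≈ 0.9583333; existence CERTIFIED by the union bound.


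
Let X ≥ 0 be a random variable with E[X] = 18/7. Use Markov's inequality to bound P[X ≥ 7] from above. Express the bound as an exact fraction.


μ = E[X] = 18/7, a = 7.
Markov: P[X ≥ 7] ≤ μ/a = (18/7)/7 = 18/49.
Numerically: ≈ 0.36735.
(Since a = 7 > μ = 2.57143, the bound 18/49 is < 1 and informative.)

P[X ≥ 7] ≤ 18/49 ≈ 0.36735.


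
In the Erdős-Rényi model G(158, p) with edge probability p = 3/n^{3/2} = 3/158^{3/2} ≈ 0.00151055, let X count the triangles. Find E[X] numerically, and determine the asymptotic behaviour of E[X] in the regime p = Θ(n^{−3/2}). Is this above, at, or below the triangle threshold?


Number of potential triangles: C(158, 3) = 644956.
Each occurs with probability p³ ≈ (0.00151055)³ ≈ 3.44672689e-09.
By linearity: E[X] = C(158, 3)·p³ ≈ 644956 · 3.44672689e-09 ≈ 0.002223.
Since α = 3/2 > 1, p = c/n^{3/2} = o(1/n) is below the triangle threshold p ~ 1/n. Asymptotically E[X] ~ (c³/6)·n^{3(1−α)} = (3³/6)·n^{-1.5} → 0, so by Markov's inequality G has no triangles w.h.p.

E[X] ≈ 0.002223; in regime p = Θ(1/n^{3/2}) E[X] tends to 0 (below the triangle threshold p ~ 1/n).


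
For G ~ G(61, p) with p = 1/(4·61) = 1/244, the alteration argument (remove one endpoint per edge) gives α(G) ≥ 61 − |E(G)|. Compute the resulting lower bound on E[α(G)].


E[|E(G)|] = C(61, 2)·p = 1830 · (1/244) = 15/2.
E[α(G)] ≥ n − E[|E(G)|] = 61 − 15/2 = 107/2.
Numerically: ≈ 53.500.
(This is only a lower bound; the true E[α(G)] may be larger.)

E[α(G)] ≥ 107/2 ≈ 53.500.


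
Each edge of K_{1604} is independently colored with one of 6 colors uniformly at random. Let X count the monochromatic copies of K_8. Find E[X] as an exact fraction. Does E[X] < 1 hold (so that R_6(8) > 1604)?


E[X] = C(1604, 8) · 6^{1 − 28} = 1067877273673000226280 · 6^{−27} = 1067877273673000226280/1023490369077469249536.
As a reduced fraction: E[X] = 44494886403041676095/42645432044894552064 ≈ 1.0434.
Is E[X] < 1? NO.
Since E[X] ≥ 1, the first-moment bound is inconclusive at n = 1604; it does NOT by itself certify R_6(8) > 1604.

E[X] = 44494886403041676095/42645432044894552064 ≈ 1.0434; E[X] ≥ 1; first-moment method inconclusive here.


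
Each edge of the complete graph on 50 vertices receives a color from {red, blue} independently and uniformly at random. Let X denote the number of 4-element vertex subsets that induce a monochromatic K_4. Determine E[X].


Let X = Σ_S X_S over the C(50, 4) = 230300 subsets S of size 4, where X_S = 1 if the K_4 on S is monochromatic.
For a fixed S, the K_4 on S has C(4, 2) = 6 edges. P[all 6 edges red] = (1/2)^6, and likewise for blue, so P[monochromatic] = 2·(1/2)^6 = 2^{1 − 6} = 1/32.
By linearity: E[X] = C(50, 4) · 2^{1 − 6} = 230300 · 1/32 = 57575/8.
Numerically: E[X] ≈ 7196.875.

E[X] = C(50,4)·2^(1−C(4,2)) = 57575/8 ≈ 7196.875.


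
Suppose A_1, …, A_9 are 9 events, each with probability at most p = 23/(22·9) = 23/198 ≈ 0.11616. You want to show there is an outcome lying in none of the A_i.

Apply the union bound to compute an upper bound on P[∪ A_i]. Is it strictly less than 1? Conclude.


Union bound: P[∪_{i=1}^{9} A_i] ≤ Σ_i P[A_i] ≤ 9·p = 9·(23/198) = 23/22.
Numerically: 23/22 ≈ 1.04545.
Is 23/22 < 1? NO.
Since the bound 23/22 is ≥ 1, the union bound is uninformative here; it does NOT by itself certify existence.

9·p = 23/22 ≈ 1.04545; existence NOT certified by the union bound.


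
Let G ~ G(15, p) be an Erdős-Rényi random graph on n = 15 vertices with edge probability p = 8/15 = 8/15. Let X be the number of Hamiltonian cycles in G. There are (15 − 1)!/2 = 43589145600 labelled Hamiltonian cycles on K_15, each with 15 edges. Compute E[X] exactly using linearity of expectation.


K_15 has (15 − 1)!/2 = 43589145600 labelled Hamiltonian cycles.
For each such Hamiltonian cycle H, let X_H = 1 if all 15 edges of H are present in G. Then P[X_H = 1] = p^{15} = (8/15)^{15} = 35184372088832/437893890380859375.
By linearity of expectation: E[X] = Σ_H E[X_H] = 43589145600 · p^{15} = 43589145600 · 35184372088832/437893890380859375 = 252453780711880523776/72081298828125.
Numerically: E[X] ≈ 3.5023e+06.

E[X] = 43589145600 · (8/15)^{15} = 252453780711880523776/72081298828125 ≈ 3.5023e+06.


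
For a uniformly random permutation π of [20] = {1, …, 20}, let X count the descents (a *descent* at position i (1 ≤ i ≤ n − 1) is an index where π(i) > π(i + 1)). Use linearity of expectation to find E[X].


Write X = Σ X_I over i = 1, …, 19, with X_I the indicator of one descent.
There are 19 indicators.
For each fixed i, the pair (π(i), π(i+1)) is a uniformly random ordered pair of distinct values from {1, …, 20}; by symmetry P[π(i) > π(i+1)] = 1/2.
By linearity: E[X] = 19 · (1/2) = (20 − 1) · (1/2) = 19/2 ≈ 9.500.

E[X] = 19/2 = 9.500.


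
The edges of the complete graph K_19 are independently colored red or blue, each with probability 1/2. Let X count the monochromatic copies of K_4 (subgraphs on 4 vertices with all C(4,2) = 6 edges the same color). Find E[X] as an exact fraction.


Let X = Σ_S X_S over the C(19, 4) = 3876 subsets S of size 4, where X_S = 1 if the K_4 on S is monochromatic.
For a fixed S, the K_4 on S has C(4, 2) = 6 edges. P[all 6 edges red] = (1/2)^6, and likewise for blue, so P[monochromatic] = 2·(1/2)^6 = 2^{1 − 6} = 1/32.
By linearity: E[X] = C(19, 4) · 2^{1 − 6} = 3876 · 1/32 = 969/8.
Numerically: E[X] ≈ 121.1250.

E[X] = C(19,4)·2^(1−C(4,2)) = 969/8 ≈ 121.1250.


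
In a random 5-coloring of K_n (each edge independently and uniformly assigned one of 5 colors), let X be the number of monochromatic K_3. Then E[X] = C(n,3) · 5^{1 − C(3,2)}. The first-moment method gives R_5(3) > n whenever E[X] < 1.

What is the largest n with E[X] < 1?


We need C(n, 3) · 5^{1 − 3} < 1, i.e. C(n, 3) < 5^{3 − 1} = 25.
Check values of n near the boundary:
  n = 3: C(3, 3) = 1; 1 < 25? YES
  n = 4: C(4, 3) = 4; 4 < 25? YES
  n = 5: C(5, 3) = 10; 10 < 25? YES
  n = 6: C(6, 3) = 20; 20 < 25? YES
  n = 7: C(7, 3) = 35; 35 < 25? NO
The largest n with C(n, 3) < 25 is n = 6 (where E[X] = 4/5 ≈ 0.800000). Hence R_5(3) > 6, i.e. R_5(3) ≥ 7.

Largest n = 6; hence R_5(3) > 6.


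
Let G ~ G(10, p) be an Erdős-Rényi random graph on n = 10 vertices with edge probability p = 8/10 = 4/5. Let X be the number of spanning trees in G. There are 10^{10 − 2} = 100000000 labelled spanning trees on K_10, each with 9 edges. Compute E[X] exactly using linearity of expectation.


K_10 has 10^{10 − 2} = 100000000 labelled spanning trees.
For each such spanning tree H, let X_H = 1 if all 9 edges of H are present in G. Then P[X_H = 1] = p^{9} = (4/5)^{9} = 262144/1953125.
By linearity: E[X] = Σ_H E[X_H] = 100000000 · p^{9} = 100000000 · 262144/1953125 = 67108864/5.
Numerically: E[X] ≈ 1.342e+07.

E[X] = 100000000 · (4/5)^{9} = 67108864/5 ≈ 1.342e+07.


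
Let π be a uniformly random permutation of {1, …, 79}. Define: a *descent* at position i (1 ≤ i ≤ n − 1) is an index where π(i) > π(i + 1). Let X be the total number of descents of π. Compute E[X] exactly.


Write X = Σ X_I over i = 1, …, 78, with X_I the indicator of one descent.
There are 78 indicators.
For each fixed i, the pair (π(i), π(i+1)) is a uniformly random ordered pair of distinct values from {1, …, 79}; by symmetry P[π(i) > π(i+1)] = 1/2.
By linearity: E[X] = 78 · (1/2) = (79 − 1) · (1/2) = 39 ≈ 39.00000.

E[X] = 39 = 39.00000.


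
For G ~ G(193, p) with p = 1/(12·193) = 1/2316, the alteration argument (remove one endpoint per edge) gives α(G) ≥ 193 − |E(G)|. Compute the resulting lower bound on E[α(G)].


E[|E(G)|] = C(193, 2)·p = 18528 · (1/2316) = 8.
E[α(G)] ≥ n − E[|E(G)|] = 193 − 8 = 185.
Numerically: ≈ 185.0000.
(This is only a lower bound; the true E[α(G)] may be larger.)

E[α(G)] ≥ 185 ≈ 185.0000.


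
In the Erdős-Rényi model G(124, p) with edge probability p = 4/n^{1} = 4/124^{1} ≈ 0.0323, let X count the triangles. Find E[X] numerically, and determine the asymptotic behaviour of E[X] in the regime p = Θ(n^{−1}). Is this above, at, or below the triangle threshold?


Number of potential triangles: C(124, 3) = 310124.
Each occurs with probability p³ ≈ (0.0323)³ ≈ 3.35672e-05.
By linearity: E[X] = C(124, 3)·p³ ≈ 310124 · 3.35672e-05 ≈ 10.410.
Here α = 1, so p = 4/n is exactly at the triangle threshold p ~ 1/n. Asymptotically E[X] → c³/6 = 4³/6 = 32/3 ≈ 10.667, a bounded constant. In this regime the triangle count is asymptotically Poisson(c³/6).

E[X] ≈ 10.410; in regime p = Θ(1/n^{1}) E[X] stays bounded (at the triangle threshold p ~ 1/n).


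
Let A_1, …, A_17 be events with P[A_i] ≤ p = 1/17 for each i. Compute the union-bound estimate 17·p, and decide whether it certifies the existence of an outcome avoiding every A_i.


Union bound: P[∪_{i=1}^{17} A_i] ≤ Σ_i P[A_i] ≤ 17·p = 17·(1/17) = 1.
Numerically: 1 ≈ 1.000000.
Is 1 < 1? NO.
Since the bound 1 is ≥ 1, the union bound is uninformative here; it does NOT by itself certify existence.

17·p = 1 ≈ 1.000000; existence NOT certified by the union bound.


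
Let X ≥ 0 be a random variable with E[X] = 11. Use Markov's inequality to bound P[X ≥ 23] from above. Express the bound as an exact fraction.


μ = E[X] = 11, a = 23.
Markov: P[X ≥ 23] ≤ μ/a = (11)/23 = 11/23.
Numerically: ≈ 0.47826.
(Since a = 23 > μ = 11.00000, the bound 11/23 is < 1 and informative.)

P[X ≥ 23] ≤ 11/23 ≈ 0.47826.


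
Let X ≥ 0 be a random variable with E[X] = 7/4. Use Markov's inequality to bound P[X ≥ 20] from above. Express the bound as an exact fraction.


μ = E[X] = 7/4, a = 20.
Markov: P[X ≥ 20] ≤ μ/a = (7/4)/20 = 7/80.
Numerically: ≈ 0.087500.
(Since a = 20 > μ = 1.750000, the bound 7/80 is < 1 and informative.)

P[X ≥ 20] ≤ 7/80 ≈ 0.087500.


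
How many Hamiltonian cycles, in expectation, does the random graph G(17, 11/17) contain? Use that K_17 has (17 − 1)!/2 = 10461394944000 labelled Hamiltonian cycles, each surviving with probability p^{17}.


K_17 has (17 − 1)!/2 = 10461394944000 labelled Hamiltonian cycles.
For each such Hamiltonian cycle H, let X_H = 1 if all 17 edges of H are present in G. Then P[X_H = 1] = p^{17} = (11/17)^{17} = 505447028499293771/827240261886336764177.
By linearity: E[X] = Σ_H E[X_H] = 10461394944000 · p^{17} = 10461394944000 · 505447028499293771/827240261886336764177 = 5287680988402335763510093824000/827240261886336764177.
Numerically: E[X] ≈ 6.392e+09.

E[X] = 10461394944000 · (11/17)^{17} = 5287680988402335763510093824000/827240261886336764177 ≈ 6.392e+09.


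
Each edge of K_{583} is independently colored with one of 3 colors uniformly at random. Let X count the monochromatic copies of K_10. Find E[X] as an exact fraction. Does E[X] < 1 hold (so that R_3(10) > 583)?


E[X] = C(583, 10) · 3^{1 − 45} = 1156690232601431494120 · 3^{−44} = 1156690232601431494120/984770902183611232881.
As a reduced fraction: E[X] = 1156690232601431494120/984770902183611232881 ≈ 1.174578.
Is E[X] < 1? NO.
Since E[X] ≥ 1, the first-moment bound is inconclusive at n = 583; it does NOT by itself certify R_3(10) > 583.

E[X] = 1156690232601431494120/984770902183611232881 ≈ 1.174578; E[X] ≥ 1; first-moment method inconclusive here.


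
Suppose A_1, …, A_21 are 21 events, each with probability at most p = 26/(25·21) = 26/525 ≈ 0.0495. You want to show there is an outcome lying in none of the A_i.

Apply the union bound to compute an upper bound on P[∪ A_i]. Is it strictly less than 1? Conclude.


Union bound: P[∪_{i=1}^{21} A_i] ≤ Σ_i P[A_i] ≤ 21·p = 21·(26/525) = 26/25.
Numerically: 26/25 ≈ 1.0400.
Is 26/25 < 1? NO.
Since the bound 26/25 is ≥ 1, the union bound is uninformative here; it does NOT by itself certify existence.

21·p = 26/25 ≈ 1.0400; existence NOT certified by the union bound.


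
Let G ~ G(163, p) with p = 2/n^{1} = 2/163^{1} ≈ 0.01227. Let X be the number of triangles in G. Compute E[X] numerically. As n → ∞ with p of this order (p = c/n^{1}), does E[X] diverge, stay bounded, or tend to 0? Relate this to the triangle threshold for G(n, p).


Number of potential triangles: C(163, 3) = 708561.
Each occurs with probability p³ ≈ (0.01227)³ ≈ 1.847256e-06.
By linearity: E[X] = C(163, 3)·p³ ≈ 708561 · 1.847256e-06 ≈ 1.3089.
Here α = 1, so p = 2/n is exactly at the triangle threshold p ~ 1/n. Asymptotically E[X] → c³/6 = 2³/6 = 4/3 ≈ 1.3333, a bounded constant. In this regime the triangle count is asymptotically Poisson(c³/6).

E[X] ≈ 1.3089; in regime p = Θ(1/n^{1}) E[X] stays bounded (at the triangle threshold p ~ 1/n).


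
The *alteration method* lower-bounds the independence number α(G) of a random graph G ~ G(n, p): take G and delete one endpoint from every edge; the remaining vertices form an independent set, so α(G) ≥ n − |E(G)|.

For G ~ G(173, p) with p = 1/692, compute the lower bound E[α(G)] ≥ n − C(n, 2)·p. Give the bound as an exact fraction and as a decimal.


E[|E(G)|] = C(173, 2)·p = 14878 · (1/692) = 43/2.
E[α(G)] ≥ n − E[|E(G)|] = 173 − 43/2 = 303/2.
Numerically: ≈ 151.500.
(This is only a lower bound; the true E[α(G)] may be larger.)

E[α(G)] ≥ 303/2 ≈ 151.500.


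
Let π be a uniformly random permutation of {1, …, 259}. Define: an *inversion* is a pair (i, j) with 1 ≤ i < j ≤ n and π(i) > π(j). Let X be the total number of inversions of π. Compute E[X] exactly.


Write X = Σ X_I over the C(259, 2) = 33411 pairs i < j, with X_I the indicator of one inversion.
There are 33411 indicators.
For each fixed pair i < j, the values π(i) and π(j) are two distinct elements of {1, …, 259} in uniformly random order; by symmetry P[π(i) > π(j)] = 1/2.
By linearity: E[X] = 33411 · (1/2) = C(259, 2) · (1/2) = 33411/2 = 33411/2 ≈ 16705.50000.

E[X] = 33411/2 = 16705.50000.


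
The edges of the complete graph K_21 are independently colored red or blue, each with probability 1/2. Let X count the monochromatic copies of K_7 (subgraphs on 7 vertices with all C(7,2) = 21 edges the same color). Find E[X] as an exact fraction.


Let X = Σ_S X_S over the C(21, 7) = 116280 subsets S of size 7, where X_S = 1 if the K_7 on S is monochromatic.
For a fixed S, the K_7 on S has C(7, 2) = 21 edges. P[all 21 edges red] = (1/2)^21, and likewise for blue, so P[monochromatic] = 2·(1/2)^21 = 2^{1 − 21} = 1/1048576.
By linearity of expectation: E[X] = C(21, 7) · 2^{1 − 21} = 116280 · 1/1048576 = 14535/131072.
Numerically: E[X] ≈ 0.1109.

E[X] = C(21,7)·2^(1−C(7,2)) = 14535/131072 ≈ 0.1109.


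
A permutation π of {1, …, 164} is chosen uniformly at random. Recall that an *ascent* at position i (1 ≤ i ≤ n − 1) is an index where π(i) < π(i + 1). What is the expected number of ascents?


Write X = Σ X_I over i = 1, …, 163, with X_I the indicator of one ascent.
There are 163 indicators.
For each fixed i, the pair (π(i), π(i+1)) is a uniformly random ordered pair of distinct values from {1, …, 164}; by symmetry P[π(i) < π(i+1)] = 1/2.
By linearity: E[X] = 163 · (1/2) = (164 − 1) · (1/2) = 163/2 ≈ 81.5000.

E[X] = 163/2 = 81.5000.


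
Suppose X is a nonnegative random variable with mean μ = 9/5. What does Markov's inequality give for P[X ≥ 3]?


μ = E[X] = 9/5, a = 3.
Markov: P[X ≥ 3] ≤ μ/a = (9/5)/3 = 3/5.
Numerically: ≈ 0.60000.
(Since a = 3 > μ = 1.80000, the bound 3/5 is < 1 and informative.)

P[X ≥ 3] ≤ 3/5 ≈ 0.60000.


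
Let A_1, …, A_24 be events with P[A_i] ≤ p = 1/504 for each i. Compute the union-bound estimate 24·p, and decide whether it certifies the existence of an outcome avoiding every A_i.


Union bound: P[∪_{i=1}^{24} A_i] ≤ Σ_i P[A_i] ≤ 24·p = 24·(1/504) = 1/21.
Numerically: 1/21 ≈ 0.04762.
Is 1/21 < 1? YES.
Since P[∪ A_i] ≤ 1/21 < 1, the complement has P[∩ A_i^c] ≥ 1 − 1/21 = 20/21 > 0, so some outcome avoids every A_i.

24·p = 1/21 ≈ 0.04762; existence CERTIFIED by the union bound.


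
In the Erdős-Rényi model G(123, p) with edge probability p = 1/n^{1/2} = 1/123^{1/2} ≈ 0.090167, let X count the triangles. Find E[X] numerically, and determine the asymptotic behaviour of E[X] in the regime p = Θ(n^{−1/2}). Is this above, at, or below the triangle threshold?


Number of potential triangles: C(123, 3) = 302621.
Each occurs with probability p³ ≈ (0.090167)³ ≈ 7.3306474e-04.
By linearity: E[X] = C(123, 3)·p³ ≈ 302621 · 7.3306474e-04 ≈ 221.84079.
Since α = 1/2 < 1, p = c/n^{1/2} ≫ 1/n is above the triangle threshold p ~ 1/n. Asymptotically E[X] ~ (c³/6)·n^{3(1−α)} = (1³/6)·n^{1.5} → ∞; triangles are abundant w.h.p.

E[X] ≈ 221.84079; in regime p = Θ(1/n^{1/2}) E[X] diverges (above the triangle threshold p ~ 1/n).
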